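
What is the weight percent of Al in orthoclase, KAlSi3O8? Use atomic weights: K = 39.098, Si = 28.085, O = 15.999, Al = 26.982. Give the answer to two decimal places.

9.69 wt%

M(KAlSi3O8) = 278.327 g/mol.
Al contributes 1 × 26.982 = 26.982 g per mole.
26.982/278.327 = 0.0969 → 9.69%.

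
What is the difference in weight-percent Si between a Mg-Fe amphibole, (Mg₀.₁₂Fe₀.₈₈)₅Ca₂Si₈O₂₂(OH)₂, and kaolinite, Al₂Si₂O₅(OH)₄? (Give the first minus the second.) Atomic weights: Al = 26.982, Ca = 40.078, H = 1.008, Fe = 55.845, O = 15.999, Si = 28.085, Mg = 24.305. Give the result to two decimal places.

1.86 percentage points

First mineral: 224.680 g Si in 951.129 g formula = 23.62 wt% Si.
Second mineral: 56.170 g Si in 258.157 g formula = 21.76 wt% Si.
23.62% − 21.76% gives a difference of 1.86 percentage points.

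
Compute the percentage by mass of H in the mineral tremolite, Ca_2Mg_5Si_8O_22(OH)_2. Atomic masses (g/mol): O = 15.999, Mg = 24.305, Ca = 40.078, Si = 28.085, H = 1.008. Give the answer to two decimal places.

0.25 mass %

Formula mass = 2*40.078 + 5*24.305 + 8*28.085 + 24*15.999 + 2*1.008 = 812.353 g/mol, of which 2.016 g is H.
So H makes up 2.016/812.353 = 0.0025 of the mass, i.e. 0.25%.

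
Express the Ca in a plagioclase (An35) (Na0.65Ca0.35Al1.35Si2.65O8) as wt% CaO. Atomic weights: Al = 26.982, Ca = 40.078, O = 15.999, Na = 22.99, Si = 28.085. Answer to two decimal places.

M(Na0.65Ca0.35Al1.35Si2.65O8) = 267.814 g/mol; M(CaO) = 56.077 g/mol.
Moles CaO per formula unit = 0.35 Ca ÷ 1 = 0.3500.
CaO fraction = (0.3500 × 56.077) / 267.814 = 19.627/267.814 = 0.0733.

7.33 wt%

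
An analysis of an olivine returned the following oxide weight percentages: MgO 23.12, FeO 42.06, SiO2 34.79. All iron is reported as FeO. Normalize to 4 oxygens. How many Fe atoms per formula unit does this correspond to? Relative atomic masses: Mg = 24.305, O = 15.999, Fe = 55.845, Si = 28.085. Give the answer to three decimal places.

1.011 Fe apfu

MgO: 23.12/40.304 = 0.57364 mol → 0.57364 mol Mg, 0.57364 mol O.
FeO: 42.06/71.844 = 0.58544 mol → 0.58544 mol Fe, 0.58544 mol O.
SiO2: 34.79/60.083 = 0.57903 mol → 0.57903 mol Si, 1.15806 mol O.
Total oxygen = 2.31714 mol. Normalization factor = 4/2.31714 = 1.72627.
Fe per 4 O = 0.58544 × 1.72627 = 1.011.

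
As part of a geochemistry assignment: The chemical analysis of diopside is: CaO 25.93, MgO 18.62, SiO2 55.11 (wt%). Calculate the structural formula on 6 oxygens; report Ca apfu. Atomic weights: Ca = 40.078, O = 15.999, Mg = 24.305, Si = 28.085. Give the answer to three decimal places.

CaO (M=56.077): mol = 0.46240; Ca = 0.46240, O = 0.46240.
MgO (M=40.304): mol = 0.46199; Mg = 0.46199, O = 0.46199.
SiO2 (M=60.083): mol = 0.91723; Si = 0.91723, O = 1.83446.
ΣO = 2.75885; factor = 6/ΣO = 2.17482.
Ca apfu = 0.46240 × 2.17482 = 1.006.

1.006 Ca apfu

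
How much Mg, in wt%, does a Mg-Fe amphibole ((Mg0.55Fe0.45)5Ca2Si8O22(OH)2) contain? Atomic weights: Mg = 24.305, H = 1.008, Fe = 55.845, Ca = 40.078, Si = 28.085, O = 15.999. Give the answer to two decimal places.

Formula mass = 2.75×24.305 + 2.25×55.845 + 2×40.078 + 8×28.085 + 24×15.999 + 2×1.008 = 883.318 g/mol, of which 66.839 g is Mg.
So Mg makes up 66.839/883.318 = 0.0757 of the mass, i.e. 7.57%.

7.57 wt%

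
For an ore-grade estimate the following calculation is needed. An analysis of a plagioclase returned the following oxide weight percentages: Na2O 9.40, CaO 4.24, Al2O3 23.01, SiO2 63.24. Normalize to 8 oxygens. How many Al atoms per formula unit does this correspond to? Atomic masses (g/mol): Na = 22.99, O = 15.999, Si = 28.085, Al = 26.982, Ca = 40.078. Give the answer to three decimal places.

1.200 Al apfu

Na2O (M=61.979): mol = 0.15166; Na = 0.30332, O = 0.15166.
CaO (M=56.077): mol = 0.07561; Ca = 0.07561, O = 0.07561.
Al2O3 (M=101.961): mol = 0.22567; Al = 0.45134, O = 0.67701.
SiO2 (M=60.083): mol = 1.05254; Si = 1.05254, O = 2.10508.
ΣO = 3.00936; factor = 8/ΣO = 2.65837.
Al apfu = 0.45134 × 2.65837 = 1.200.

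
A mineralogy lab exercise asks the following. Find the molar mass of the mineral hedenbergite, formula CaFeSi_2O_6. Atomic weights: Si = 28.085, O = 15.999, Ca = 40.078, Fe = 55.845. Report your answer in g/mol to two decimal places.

248.09 g/mol

M = 1*40.078 + 1*55.845 + 2*28.085 + 6*15.999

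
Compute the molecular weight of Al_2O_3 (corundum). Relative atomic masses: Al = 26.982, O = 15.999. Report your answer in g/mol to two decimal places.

101.96 g/mol

The formula mass is the sum 2·26.982 + 3·15.999.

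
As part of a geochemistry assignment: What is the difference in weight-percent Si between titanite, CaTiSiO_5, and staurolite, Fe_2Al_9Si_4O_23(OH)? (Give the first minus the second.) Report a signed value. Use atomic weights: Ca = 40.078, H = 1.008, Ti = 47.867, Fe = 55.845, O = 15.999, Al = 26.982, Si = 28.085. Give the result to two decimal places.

M(CaTiSiO_5) = 196.025 g/mol, so wt% Si = 28.085/196.025 × 100 = 14.33%.
M(Fe_2Al_9Si_4O_23(OH)) = 851.852 g/mol, so wt% Si = 112.340/851.852 × 100 = 13.19%.
14.33 − 13.19 = 1.14 pp.

1.14 percentage points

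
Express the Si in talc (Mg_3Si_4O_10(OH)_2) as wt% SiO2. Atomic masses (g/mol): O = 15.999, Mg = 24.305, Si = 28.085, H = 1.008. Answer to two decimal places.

63.37 wt%

M(Mg_3Si_4O_10(OH)_2) = 379.259 g/mol; M(SiO2) = 60.083 g/mol.
Moles SiO2 per formula unit = 4 Si ÷ 1 = 4.0000.
SiO2 fraction = (4.0000 × 60.083) / 379.259 = 240.332/379.259 = 0.6337.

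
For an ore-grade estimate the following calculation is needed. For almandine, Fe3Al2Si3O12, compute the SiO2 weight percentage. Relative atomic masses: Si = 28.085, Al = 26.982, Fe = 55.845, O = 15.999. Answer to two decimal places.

36.21 wt%

Molar mass of Fe3Al2Si3O12 = 3×55.845 + 2×26.982 + 3×28.085 + 12×15.999 = 497.742 g/mol.
Each formula unit contains 3 Si, equivalent to 3/1 = 3.0000 mol SiO2.
M(SiO2) = 1×28.085 + 2×15.999 = 60.083 g/mol.
Mass of SiO2 per formula unit = 3.0000 × 60.083 = 180.249 g.
SiO2 wt% = 180.249 / 497.742 × 100 = 36.21%.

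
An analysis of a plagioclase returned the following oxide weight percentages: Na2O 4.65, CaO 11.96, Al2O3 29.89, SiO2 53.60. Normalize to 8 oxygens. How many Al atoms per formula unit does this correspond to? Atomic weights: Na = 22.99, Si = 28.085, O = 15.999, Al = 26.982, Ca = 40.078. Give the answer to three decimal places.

1.589 Al apfu

4.65 wt% Na2O ÷ 61.979 g/mol = 0.07503 mol, giving 0.15006 Na and 0.07503 O.
11.96 wt% CaO ÷ 56.077 g/mol = 0.21328 mol, giving 0.21328 Ca and 0.21328 O.
29.89 wt% Al2O3 ÷ 101.961 g/mol = 0.29315 mol, giving 0.58630 Al and 0.87945 O.
53.60 wt% SiO2 ÷ 60.083 g/mol = 0.89210 mol, giving 0.89210 Si and 1.78420 O.
Oxygen sums to 2.95196; scaling by 8/2.95196 = 2.71006 puts the formula on 8 O.
Al: 0.58630 × 2.71006 = 1.589 atoms per formula unit.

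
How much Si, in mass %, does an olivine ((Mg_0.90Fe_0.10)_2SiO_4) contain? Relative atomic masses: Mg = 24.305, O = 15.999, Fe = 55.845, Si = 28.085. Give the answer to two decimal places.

19.11 mass %

M((Mg_0.90Fe_0.10)_2SiO_4) = 146.999 g/mol.
Si contributes 1 × 28.085 = 28.085 g per mole.
28.085/146.999 = 0.1911 → 19.11%.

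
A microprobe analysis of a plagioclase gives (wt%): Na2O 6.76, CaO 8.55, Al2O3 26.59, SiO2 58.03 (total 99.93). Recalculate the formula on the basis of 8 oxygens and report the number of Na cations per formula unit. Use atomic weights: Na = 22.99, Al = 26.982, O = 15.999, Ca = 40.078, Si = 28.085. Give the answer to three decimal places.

Na2O (M=61.979): mol = 0.10907; Na = 0.21814, O = 0.10907.
CaO (M=56.077): mol = 0.15247; Ca = 0.15247, O = 0.15247.
Al2O3 (M=101.961): mol = 0.26079; Al = 0.52158, O = 0.78237.
SiO2 (M=60.083): mol = 0.96583; Si = 0.96583, O = 1.93166.
ΣO = 2.97557; factor = 8/ΣO = 2.68856.
Na apfu = 0.21814 × 2.68856 = 0.586.

0.586 Na apfu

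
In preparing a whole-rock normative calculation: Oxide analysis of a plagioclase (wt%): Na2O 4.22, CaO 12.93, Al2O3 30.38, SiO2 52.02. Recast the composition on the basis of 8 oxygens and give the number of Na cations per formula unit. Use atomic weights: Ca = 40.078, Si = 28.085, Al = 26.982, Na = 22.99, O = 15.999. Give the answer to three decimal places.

Na2O (M=61.979): mol = 0.06809; Na = 0.13618, O = 0.06809.
CaO (M=56.077): mol = 0.23058; Ca = 0.23058, O = 0.23058.
Al2O3 (M=101.961): mol = 0.29796; Al = 0.59592, O = 0.89388.
SiO2 (M=60.083): mol = 0.86580; Si = 0.86580, O = 1.73160.
ΣO = 2.92415; factor = 8/ΣO = 2.73584.
Na apfu = 0.13618 × 2.73584 = 0.373.

0.373 Na apfu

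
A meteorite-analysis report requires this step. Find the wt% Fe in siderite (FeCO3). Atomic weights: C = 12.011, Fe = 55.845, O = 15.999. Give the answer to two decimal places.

M(FeCO3) = 115.853 g/mol.
Fe contributes 1 × 55.845 = 55.845 g per mole.
55.845/115.853 = 0.4820 → 48.20%.

48.20 mass %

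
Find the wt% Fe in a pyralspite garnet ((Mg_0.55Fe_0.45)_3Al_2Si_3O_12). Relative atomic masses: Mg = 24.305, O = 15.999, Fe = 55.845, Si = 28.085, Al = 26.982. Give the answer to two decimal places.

M((Mg_0.55Fe_0.45)_3Al_2Si_3O_12) = 445.701 g/mol.
Fe contributes 1.35 × 55.845 = 75.391 g per mole.
75.391/445.701 = 0.1692 → 16.92%.

16.92 mass %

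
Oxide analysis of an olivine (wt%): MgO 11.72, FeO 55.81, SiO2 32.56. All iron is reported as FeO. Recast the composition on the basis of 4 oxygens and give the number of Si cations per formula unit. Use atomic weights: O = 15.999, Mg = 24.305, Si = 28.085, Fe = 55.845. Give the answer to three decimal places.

MgO: 11.72/40.304 = 0.29079 mol → 0.29079 mol Mg, 0.29079 mol O.
FeO: 55.81/71.844 = 0.77682 mol → 0.77682 mol Fe, 0.77682 mol O.
SiO2: 32.56/60.083 = 0.54192 mol → 0.54192 mol Si, 1.08384 mol O.
Total oxygen = 2.15145 mol. Normalization factor = 4/2.15145 = 1.85921.
Si per 4 O = 0.54192 × 1.85921 = 1.008.

1.008 Si apfu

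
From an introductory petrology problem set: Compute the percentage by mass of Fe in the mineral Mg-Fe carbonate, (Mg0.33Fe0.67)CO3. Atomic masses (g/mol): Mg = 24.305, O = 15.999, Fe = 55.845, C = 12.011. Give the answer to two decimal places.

35.48 mass %

Molar mass of (Mg0.33Fe0.67)CO3: 0.33*24.305 + 0.67*55.845 + 1*12.011 + 3*15.999 = 105.445 g/mol.
Mass of Fe per formula unit: 0.67 × 55.845 = 37.416 g.
Weight fraction Fe = 37.416 / 105.445 = 0.3548.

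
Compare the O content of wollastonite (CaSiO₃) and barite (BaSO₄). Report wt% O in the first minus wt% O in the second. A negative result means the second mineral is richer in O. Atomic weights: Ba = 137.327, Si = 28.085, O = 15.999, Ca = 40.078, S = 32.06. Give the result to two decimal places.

13.90 percentage points

M(CaSiO₃) = 116.160 g/mol, so wt% O = 47.997/116.160 × 100 = 41.32%.
M(BaSO₄) = 233.383 g/mol, so wt% O = 63.996/233.383 × 100 = 27.42%.
41.32 − 27.42 = 13.90 pp.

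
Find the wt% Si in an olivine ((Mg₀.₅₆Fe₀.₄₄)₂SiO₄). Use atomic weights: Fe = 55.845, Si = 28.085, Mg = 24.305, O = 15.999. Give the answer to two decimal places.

Molar mass of (Mg₀.₅₆Fe₀.₄₄)₂SiO₄: 1.12×24.305 + 0.88×55.845 + 1×28.085 + 4×15.999 = 168.446 g/mol.
Mass of Si per formula unit: 1 × 28.085 = 28.085 g.
Weight fraction Si = 28.085 / 168.446 = 0.1667.

16.67 weight percent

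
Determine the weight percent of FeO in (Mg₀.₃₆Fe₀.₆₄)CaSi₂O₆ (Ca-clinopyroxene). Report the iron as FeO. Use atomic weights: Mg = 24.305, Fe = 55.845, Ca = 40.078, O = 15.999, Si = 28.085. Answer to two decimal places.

M((Mg₀.₃₆Fe₀.₆₄)CaSi₂O₆) = 236.733 g/mol; M(FeO) = 71.844 g/mol.
Moles FeO per formula unit = 0.64 Fe ÷ 1 = 0.6400.
FeO fraction = (0.6400 × 71.844) / 236.733 = 45.980/236.733 = 0.1942.

19.42 wt%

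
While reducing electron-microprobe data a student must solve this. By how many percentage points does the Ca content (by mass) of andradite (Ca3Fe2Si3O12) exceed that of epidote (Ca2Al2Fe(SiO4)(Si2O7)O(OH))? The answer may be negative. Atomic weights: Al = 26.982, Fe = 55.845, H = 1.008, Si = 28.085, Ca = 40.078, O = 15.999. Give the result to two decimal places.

7.07 percentage points

First mineral: 120.234 g Ca in 508.167 g formula = 23.66 wt% Ca.
Second mineral: 80.156 g Ca in 483.215 g formula = 16.59 wt% Ca.
23.66% − 16.59% gives a difference of 7.07 percentage points.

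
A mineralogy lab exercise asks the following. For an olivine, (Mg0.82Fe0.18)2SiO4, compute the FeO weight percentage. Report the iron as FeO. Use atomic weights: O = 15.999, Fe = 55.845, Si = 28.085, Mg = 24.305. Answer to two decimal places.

Molar mass of (Mg0.82Fe0.18)2SiO4 = 1.64*24.305 + 0.36*55.845 + 1*28.085 + 4*15.999 = 152.045 g/mol.
Each formula unit contains 0.36 Fe, equivalent to 0.36/1 = 0.3600 mol FeO.
M(FeO) = 1×55.845 + 1×15.999 = 71.844 g/mol.
Mass of FeO per formula unit = 0.3600 × 71.844 = 25.864 g.
FeO wt% = 25.864 / 152.045 × 100 = 17.01%.

17.01 wt%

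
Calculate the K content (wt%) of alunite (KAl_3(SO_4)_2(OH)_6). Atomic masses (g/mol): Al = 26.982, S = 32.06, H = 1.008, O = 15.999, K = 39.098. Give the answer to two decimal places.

9.44 wt%

Formula mass = 1×39.098 + 3×26.982 + 2×32.06 + 14×15.999 + 6×1.008 = 414.198 g/mol, of which 39.098 g is K.
So K makes up 39.098/414.198 = 0.0944 of the mass, i.e. 9.44%.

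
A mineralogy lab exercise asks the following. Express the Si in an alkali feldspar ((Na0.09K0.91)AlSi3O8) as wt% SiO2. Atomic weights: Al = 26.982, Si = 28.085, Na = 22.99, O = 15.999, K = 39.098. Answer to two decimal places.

Molar mass of (Na0.09K0.91)AlSi3O8 = 0.09·22.99 + 0.91·39.098 + 1·26.982 + 3·28.085 + 8·15.999 = 276.877 g/mol.
Each formula unit contains 3 Si, equivalent to 3/1 = 3.0000 mol SiO2.
M(SiO2) = 1×28.085 + 2×15.999 = 60.083 g/mol.
Mass of SiO2 per formula unit = 3.0000 × 60.083 = 180.249 g.
SiO2 wt% = 180.249 / 276.877 × 100 = 65.10%.

65.10 wt%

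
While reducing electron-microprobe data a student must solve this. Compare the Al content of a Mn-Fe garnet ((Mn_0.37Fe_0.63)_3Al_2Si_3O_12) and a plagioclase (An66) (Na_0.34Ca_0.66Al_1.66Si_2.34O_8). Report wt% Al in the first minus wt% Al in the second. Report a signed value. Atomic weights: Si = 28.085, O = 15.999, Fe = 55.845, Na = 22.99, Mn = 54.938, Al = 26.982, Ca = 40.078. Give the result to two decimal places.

First mineral: 53.964 g Al in 496.735 g formula = 10.86 wt% Al.
Second mineral: 44.790 g Al in 272.769 g formula = 16.42 wt% Al.
10.86% − 16.42% gives a difference of -5.56 percentage points.

-5.56 percentage points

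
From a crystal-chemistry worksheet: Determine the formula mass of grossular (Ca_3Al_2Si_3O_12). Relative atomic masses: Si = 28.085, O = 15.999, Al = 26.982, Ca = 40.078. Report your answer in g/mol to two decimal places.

M = 3*40.078 + 2*26.982 + 3*28.085 + 12*15.999

450.44 g/mol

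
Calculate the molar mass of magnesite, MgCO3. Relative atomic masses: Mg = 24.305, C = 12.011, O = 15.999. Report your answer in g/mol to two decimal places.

The formula mass is the sum 1(24.305) + 1(12.011) + 3(15.999).

84.31 g/mol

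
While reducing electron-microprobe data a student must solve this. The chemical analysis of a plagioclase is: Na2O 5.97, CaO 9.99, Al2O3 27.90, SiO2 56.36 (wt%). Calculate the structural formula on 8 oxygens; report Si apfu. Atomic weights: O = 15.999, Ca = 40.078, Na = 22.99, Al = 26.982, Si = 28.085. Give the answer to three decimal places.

2.525 Si apfu

Na2O: 5.97/61.979 = 0.09632 mol → 0.19264 mol Na, 0.09632 mol O.
CaO: 9.99/56.077 = 0.17815 mol → 0.17815 mol Ca, 0.17815 mol O.
Al2O3: 27.90/101.961 = 0.27363 mol → 0.54726 mol Al, 0.82089 mol O.
SiO2: 56.36/60.083 = 0.93804 mol → 0.93804 mol Si, 1.87608 mol O.
Total oxygen = 2.97144 mol. Normalization factor = 8/2.97144 = 2.69230.
Si per 8 O = 0.93804 × 2.69230 = 2.525.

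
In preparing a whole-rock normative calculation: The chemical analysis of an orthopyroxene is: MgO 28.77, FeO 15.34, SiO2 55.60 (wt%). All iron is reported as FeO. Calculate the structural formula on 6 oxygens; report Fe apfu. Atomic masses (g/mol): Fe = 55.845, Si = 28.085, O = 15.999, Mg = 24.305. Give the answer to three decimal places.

0.461 Fe apfu

MgO (M=40.304): mol = 0.71382; Mg = 0.71382, O = 0.71382.
FeO (M=71.844): mol = 0.21352; Fe = 0.21352, O = 0.21352.
SiO2 (M=60.083): mol = 0.92539; Si = 0.92539, O = 1.85078.
ΣO = 2.77812; factor = 6/ΣO = 2.15973.
Fe apfu = 0.21352 × 2.15973 = 0.461.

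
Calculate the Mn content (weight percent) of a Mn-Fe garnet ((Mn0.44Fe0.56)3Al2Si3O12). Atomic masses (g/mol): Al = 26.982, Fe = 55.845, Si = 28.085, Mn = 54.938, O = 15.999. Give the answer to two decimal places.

14.60 weight percent

M((Mn0.44Fe0.56)3Al2Si3O12) = 496.545 g/mol.
Mn contributes 1.32 × 54.938 = 72.518 g per mole.
72.518/496.545 = 0.1460 → 14.60%.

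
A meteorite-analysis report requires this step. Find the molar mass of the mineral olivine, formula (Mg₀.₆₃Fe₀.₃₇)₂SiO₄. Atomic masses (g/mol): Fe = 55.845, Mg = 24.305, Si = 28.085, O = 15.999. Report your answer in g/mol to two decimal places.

The formula mass is the sum 1.26*24.305 + 0.74*55.845 + 1*28.085 + 4*15.999.

164.03 g/mol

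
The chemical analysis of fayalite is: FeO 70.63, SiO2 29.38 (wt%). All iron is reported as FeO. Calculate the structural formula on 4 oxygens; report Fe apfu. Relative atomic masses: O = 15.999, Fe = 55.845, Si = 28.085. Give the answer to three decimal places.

FeO (M=71.844): mol = 0.98310; Fe = 0.98310, O = 0.98310.
SiO2 (M=60.083): mol = 0.48899; Si = 0.48899, O = 0.97798.
ΣO = 1.96108; factor = 4/ΣO = 2.03969.
Fe apfu = 0.98310 × 2.03969 = 2.005.

2.005 Fe apfu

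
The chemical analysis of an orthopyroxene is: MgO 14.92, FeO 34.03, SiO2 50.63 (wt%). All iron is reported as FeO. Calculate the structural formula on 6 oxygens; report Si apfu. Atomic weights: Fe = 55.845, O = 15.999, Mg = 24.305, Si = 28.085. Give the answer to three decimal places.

1.999 Si apfu

14.92 wt% MgO ÷ 40.304 g/mol = 0.37019 mol, giving 0.37019 Mg and 0.37019 O.
34.03 wt% FeO ÷ 71.844 g/mol = 0.47367 mol, giving 0.47367 Fe and 0.47367 O.
50.63 wt% SiO2 ÷ 60.083 g/mol = 0.84267 mol, giving 0.84267 Si and 1.68534 O.
Oxygen sums to 2.52920; scaling by 6/2.52920 = 2.37229 puts the formula on 6 O.
Si: 0.84267 × 2.37229 = 1.999 atoms per formula unit.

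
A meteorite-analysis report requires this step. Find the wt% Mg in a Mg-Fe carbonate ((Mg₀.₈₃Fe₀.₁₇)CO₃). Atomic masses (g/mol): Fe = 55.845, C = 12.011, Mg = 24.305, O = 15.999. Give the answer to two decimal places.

22.50 weight percent

M((Mg₀.₈₃Fe₀.₁₇)CO₃) = 89.675 g/mol.
Mg contributes 0.83 × 24.305 = 20.173 g per mole.
20.173/89.675 = 0.2250 → 22.50%.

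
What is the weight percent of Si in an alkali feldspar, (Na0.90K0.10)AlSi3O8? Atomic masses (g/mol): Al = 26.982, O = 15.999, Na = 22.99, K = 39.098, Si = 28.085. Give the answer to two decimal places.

31.94 wt%

Molar mass of (Na0.90K0.10)AlSi3O8: 0.90·22.99 + 0.10·39.098 + 1·26.982 + 3·28.085 + 8·15.999 = 263.830 g/mol.
Mass of Si per formula unit: 3 × 28.085 = 84.255 g.
Weight fraction Si = 84.255 / 263.830 = 0.3194.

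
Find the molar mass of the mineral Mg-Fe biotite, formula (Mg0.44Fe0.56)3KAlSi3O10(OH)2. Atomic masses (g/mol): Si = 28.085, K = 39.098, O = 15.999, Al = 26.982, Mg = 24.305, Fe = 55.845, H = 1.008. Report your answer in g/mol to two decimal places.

470.24 g/mol

M = 1.32·24.305 + 1.68·55.845 + 1·39.098 + 1·26.982 + 3·28.085 + 12·15.999 + 2·1.008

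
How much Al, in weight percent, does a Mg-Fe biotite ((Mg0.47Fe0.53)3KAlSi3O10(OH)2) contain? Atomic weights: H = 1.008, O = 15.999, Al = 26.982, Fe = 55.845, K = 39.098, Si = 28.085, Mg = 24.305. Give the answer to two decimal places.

Formula mass = 1.41·24.305 + 1.59·55.845 + 1·39.098 + 1·26.982 + 3·28.085 + 12·15.999 + 2·1.008 = 467.403 g/mol, of which 26.982 g is Al.
So Al makes up 26.982/467.403 = 0.0577 of the mass, i.e. 5.77%.

5.77 weight percent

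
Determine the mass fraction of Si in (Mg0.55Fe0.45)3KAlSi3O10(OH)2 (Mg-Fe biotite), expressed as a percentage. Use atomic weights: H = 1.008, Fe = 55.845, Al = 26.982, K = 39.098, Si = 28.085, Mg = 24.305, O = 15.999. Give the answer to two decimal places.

M((Mg0.55Fe0.45)3KAlSi3O10(OH)2) = 459.833 g/mol.
Si contributes 3 × 28.085 = 84.255 g per mole.
84.255/459.833 = 0.1832 → 18.32%.

18.32 wt%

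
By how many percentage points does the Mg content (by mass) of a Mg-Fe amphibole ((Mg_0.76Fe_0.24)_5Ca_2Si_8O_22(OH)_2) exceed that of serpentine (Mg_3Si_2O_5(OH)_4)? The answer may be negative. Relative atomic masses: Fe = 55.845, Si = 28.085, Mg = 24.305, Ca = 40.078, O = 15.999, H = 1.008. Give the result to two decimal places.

First mineral: 92.359 g Mg in 850.201 g formula = 10.86 wt% Mg.
Second mineral: 72.915 g Mg in 277.108 g formula = 26.31 wt% Mg.
10.86% − 26.31% gives a difference of -15.45 percentage points.

-15.45 percentage points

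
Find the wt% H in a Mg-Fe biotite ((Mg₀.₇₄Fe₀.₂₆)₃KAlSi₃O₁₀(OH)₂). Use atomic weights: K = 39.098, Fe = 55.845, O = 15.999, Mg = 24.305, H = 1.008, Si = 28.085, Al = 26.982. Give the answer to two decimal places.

M((Mg₀.₇₄Fe₀.₂₆)₃KAlSi₃O₁₀(OH)₂) = 441.855 g/mol.
H contributes 2 × 1.008 = 2.016 g per mole.
2.016/441.855 = 0.0046 → 0.46%.

0.46 mass %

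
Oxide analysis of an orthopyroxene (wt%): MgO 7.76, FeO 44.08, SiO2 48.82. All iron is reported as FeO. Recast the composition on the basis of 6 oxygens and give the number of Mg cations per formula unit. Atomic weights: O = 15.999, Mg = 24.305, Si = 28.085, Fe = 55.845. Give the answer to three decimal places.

7.76 wt% MgO ÷ 40.304 g/mol = 0.19254 mol, giving 0.19254 Mg and 0.19254 O.
44.08 wt% FeO ÷ 71.844 g/mol = 0.61355 mol, giving 0.61355 Fe and 0.61355 O.
48.82 wt% SiO2 ÷ 60.083 g/mol = 0.81254 mol, giving 0.81254 Si and 1.62508 O.
Oxygen sums to 2.43117; scaling by 6/2.43117 = 2.46795 puts the formula on 6 O.
Mg: 0.19254 × 2.46795 = 0.475 atoms per formula unit.

0.475 Mg apfu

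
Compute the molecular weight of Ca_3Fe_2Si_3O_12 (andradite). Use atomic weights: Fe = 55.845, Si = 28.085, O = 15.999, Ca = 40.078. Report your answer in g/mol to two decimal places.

Ca: 3 × 40.078 = 120.2340
Fe: 2 × 55.845 = 111.6900
Si: 3 × 28.085 = 84.2550
O: 12 × 15.999 = 191.9880
Summing the contributions gives the formula mass.

508.17 g/mol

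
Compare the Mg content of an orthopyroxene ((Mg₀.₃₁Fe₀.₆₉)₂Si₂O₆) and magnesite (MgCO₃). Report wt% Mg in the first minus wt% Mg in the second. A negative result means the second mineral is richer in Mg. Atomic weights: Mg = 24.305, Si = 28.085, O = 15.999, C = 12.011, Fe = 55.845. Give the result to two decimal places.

First mineral: 15.069 g Mg in 244.299 g formula = 6.17 wt% Mg.
Second mineral: 24.305 g Mg in 84.313 g formula = 28.83 wt% Mg.
6.17% − 28.83% gives a difference of -22.66 percentage points.

-22.66 percentage points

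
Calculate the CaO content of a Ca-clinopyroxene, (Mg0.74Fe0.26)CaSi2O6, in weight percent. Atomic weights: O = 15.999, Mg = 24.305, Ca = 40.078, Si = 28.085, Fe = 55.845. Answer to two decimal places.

Formula mass = 224.747 g/mol.
1 Ca → 1.0000 mol CaO per formula unit; M(CaO) = 56.077, so CaO mass = 56.077 g.
56.077/224.747 × 100 = 24.95 wt%.

24.95 wt%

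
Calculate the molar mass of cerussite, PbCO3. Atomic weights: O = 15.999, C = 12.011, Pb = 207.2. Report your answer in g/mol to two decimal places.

267.21 g/mol

M = 1*207.2 + 1*12.011 + 3*15.999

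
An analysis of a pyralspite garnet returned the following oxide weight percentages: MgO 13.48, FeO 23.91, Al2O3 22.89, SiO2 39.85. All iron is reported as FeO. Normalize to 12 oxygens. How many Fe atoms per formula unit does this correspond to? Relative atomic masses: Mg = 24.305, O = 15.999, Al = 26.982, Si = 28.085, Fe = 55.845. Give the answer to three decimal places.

1.497 Fe apfu

13.48 wt% MgO ÷ 40.304 g/mol = 0.33446 mol, giving 0.33446 Mg and 0.33446 O.
23.91 wt% FeO ÷ 71.844 g/mol = 0.33280 mol, giving 0.33280 Fe and 0.33280 O.
22.89 wt% Al2O3 ÷ 101.961 g/mol = 0.22450 mol, giving 0.44900 Al and 0.67350 O.
39.85 wt% SiO2 ÷ 60.083 g/mol = 0.66325 mol, giving 0.66325 Si and 1.32650 O.
Oxygen sums to 2.66726; scaling by 12/2.66726 = 4.49900 puts the formula on 12 O.
Fe: 0.33280 × 4.49900 = 1.497 atoms per formula unit.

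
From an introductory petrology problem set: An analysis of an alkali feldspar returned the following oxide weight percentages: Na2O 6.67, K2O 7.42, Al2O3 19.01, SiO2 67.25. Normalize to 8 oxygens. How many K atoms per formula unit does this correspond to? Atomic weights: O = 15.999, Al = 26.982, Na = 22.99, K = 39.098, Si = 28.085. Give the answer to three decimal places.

0.422 K apfu

6.67 wt% Na2O ÷ 61.979 g/mol = 0.10762 mol, giving 0.21524 Na and 0.10762 O.
7.42 wt% K2O ÷ 94.195 g/mol = 0.07877 mol, giving 0.15754 K and 0.07877 O.
19.01 wt% Al2O3 ÷ 101.961 g/mol = 0.18644 mol, giving 0.37288 Al and 0.55932 O.
67.25 wt% SiO2 ÷ 60.083 g/mol = 1.11928 mol, giving 1.11928 Si and 2.23856 O.
Oxygen sums to 2.98427; scaling by 8/2.98427 = 2.68072 puts the formula on 8 O.
K: 0.15754 × 2.68072 = 0.422 atoms per formula unit.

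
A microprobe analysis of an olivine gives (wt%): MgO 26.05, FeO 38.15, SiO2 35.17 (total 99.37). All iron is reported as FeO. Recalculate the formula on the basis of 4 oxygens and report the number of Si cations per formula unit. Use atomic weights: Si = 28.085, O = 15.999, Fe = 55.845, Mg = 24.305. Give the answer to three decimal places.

0.997 Si apfu

MgO: 26.05/40.304 = 0.64634 mol → 0.64634 mol Mg, 0.64634 mol O.
FeO: 38.15/71.844 = 0.53101 mol → 0.53101 mol Fe, 0.53101 mol O.
SiO2: 35.17/60.083 = 0.58536 mol → 0.58536 mol Si, 1.17072 mol O.
Total oxygen = 2.34807 mol. Normalization factor = 4/2.34807 = 1.70353.
Si per 4 O = 0.58536 × 1.70353 = 0.997.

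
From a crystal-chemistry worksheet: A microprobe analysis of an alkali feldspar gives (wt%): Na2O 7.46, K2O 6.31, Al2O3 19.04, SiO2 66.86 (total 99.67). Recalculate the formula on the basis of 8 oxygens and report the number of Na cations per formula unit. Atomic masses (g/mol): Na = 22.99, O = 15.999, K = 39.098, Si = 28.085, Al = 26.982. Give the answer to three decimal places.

Na2O: 7.46/61.979 = 0.12036 mol → 0.24072 mol Na, 0.12036 mol O.
K2O: 6.31/94.195 = 0.06699 mol → 0.13398 mol K, 0.06699 mol O.
Al2O3: 19.04/101.961 = 0.18674 mol → 0.37348 mol Al, 0.56022 mol O.
SiO2: 66.86/60.083 = 1.11279 mol → 1.11279 mol Si, 2.22558 mol O.
Total oxygen = 2.97315 mol. Normalization factor = 8/2.97315 = 2.69075.
Na per 8 O = 0.24072 × 2.69075 = 0.648.

0.648 Na apfu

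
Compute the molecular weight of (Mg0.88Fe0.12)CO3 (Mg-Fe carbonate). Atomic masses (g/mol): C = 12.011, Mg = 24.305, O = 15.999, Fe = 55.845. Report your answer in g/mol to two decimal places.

Mg: 0.88 × 24.305 = 21.3884
Fe: 0.12 × 55.845 = 6.7014
C: 1 × 12.011 = 12.0110
O: 3 × 15.999 = 47.9970
Summing the contributions gives the formula mass.

88.10 g/mol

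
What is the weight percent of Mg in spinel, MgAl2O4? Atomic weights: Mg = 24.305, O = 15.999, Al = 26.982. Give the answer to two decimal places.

Molar mass of MgAl2O4: 1×24.305 + 2×26.982 + 4×15.999 = 142.265 g/mol.
Mass of Mg per formula unit: 1 × 24.305 = 24.305 g.
Weight fraction Mg = 24.305 / 142.265 = 0.1708.

17.08 mass %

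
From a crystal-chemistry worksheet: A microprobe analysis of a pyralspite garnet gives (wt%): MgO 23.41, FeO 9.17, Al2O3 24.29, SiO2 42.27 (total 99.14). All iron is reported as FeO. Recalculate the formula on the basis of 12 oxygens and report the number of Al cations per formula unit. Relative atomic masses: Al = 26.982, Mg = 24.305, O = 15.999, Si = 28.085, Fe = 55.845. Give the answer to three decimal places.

23.41 wt% MgO ÷ 40.304 g/mol = 0.58084 mol, giving 0.58084 Mg and 0.58084 O.
9.17 wt% FeO ÷ 71.844 g/mol = 0.12764 mol, giving 0.12764 Fe and 0.12764 O.
24.29 wt% Al2O3 ÷ 101.961 g/mol = 0.23823 mol, giving 0.47646 Al and 0.71469 O.
42.27 wt% SiO2 ÷ 60.083 g/mol = 0.70353 mol, giving 0.70353 Si and 1.40706 O.
Oxygen sums to 2.83023; scaling by 12/2.83023 = 4.23994 puts the formula on 12 O.
Al: 0.47646 × 4.23994 = 2.020 atoms per formula unit.

2.020 Al apfu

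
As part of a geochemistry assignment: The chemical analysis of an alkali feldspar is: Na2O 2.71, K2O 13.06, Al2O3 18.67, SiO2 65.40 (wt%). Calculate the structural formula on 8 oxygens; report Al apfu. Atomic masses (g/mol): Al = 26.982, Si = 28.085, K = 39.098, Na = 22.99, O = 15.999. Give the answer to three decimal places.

Na2O (M=61.979): mol = 0.04372; Na = 0.08744, O = 0.04372.
K2O (M=94.195): mol = 0.13865; K = 0.27730, O = 0.13865.
Al2O3 (M=101.961): mol = 0.18311; Al = 0.36622, O = 0.54933.
SiO2 (M=60.083): mol = 1.08849; Si = 1.08849, O = 2.17698.
ΣO = 2.90868; factor = 8/ΣO = 2.75039.
Al apfu = 0.36622 × 2.75039 = 1.007.

1.007 Al apfu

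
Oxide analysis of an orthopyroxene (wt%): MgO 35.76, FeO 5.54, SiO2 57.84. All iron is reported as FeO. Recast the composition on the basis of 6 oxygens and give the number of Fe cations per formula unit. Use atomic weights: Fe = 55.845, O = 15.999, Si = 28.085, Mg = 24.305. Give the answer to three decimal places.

MgO: 35.76/40.304 = 0.88726 mol → 0.88726 mol Mg, 0.88726 mol O.
FeO: 5.54/71.844 = 0.07711 mol → 0.07711 mol Fe, 0.07711 mol O.
SiO2: 57.84/60.083 = 0.96267 mol → 0.96267 mol Si, 1.92534 mol O.
Total oxygen = 2.88971 mol. Normalization factor = 6/2.88971 = 2.07633.
Fe per 6 O = 0.07711 × 2.07633 = 0.160.

0.160 Fe apfu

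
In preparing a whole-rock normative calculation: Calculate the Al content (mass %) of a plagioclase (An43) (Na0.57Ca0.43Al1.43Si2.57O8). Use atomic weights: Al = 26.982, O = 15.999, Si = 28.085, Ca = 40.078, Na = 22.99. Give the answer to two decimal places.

14.34 mass %

Formula mass = 0.57×22.99 + 0.43×40.078 + 1.43×26.982 + 2.57×28.085 + 8×15.999 = 269.093 g/mol, of which 38.584 g is Al.
So Al makes up 38.584/269.093 = 0.1434 of the mass, i.e. 14.34%.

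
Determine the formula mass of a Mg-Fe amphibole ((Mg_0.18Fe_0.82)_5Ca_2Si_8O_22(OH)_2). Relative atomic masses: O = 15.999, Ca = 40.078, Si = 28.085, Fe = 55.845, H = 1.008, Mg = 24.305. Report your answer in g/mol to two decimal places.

941.67 g/mol

The formula mass is the sum 0.90×24.305 + 4.10×55.845 + 2×40.078 + 8×28.085 + 24×15.999 + 2×1.008.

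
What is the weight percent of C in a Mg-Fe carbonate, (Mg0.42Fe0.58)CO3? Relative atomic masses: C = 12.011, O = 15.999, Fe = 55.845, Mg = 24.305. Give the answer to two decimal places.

11.71 mass %

M((Mg0.42Fe0.58)CO3) = 102.606 g/mol.
C contributes 1 × 12.011 = 12.011 g per mole.
12.011/102.606 = 0.1171 → 11.71%.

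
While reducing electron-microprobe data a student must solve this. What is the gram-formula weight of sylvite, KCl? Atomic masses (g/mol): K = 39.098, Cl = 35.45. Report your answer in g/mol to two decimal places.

M = 1×39.098 + 1×35.45

74.55 g/mol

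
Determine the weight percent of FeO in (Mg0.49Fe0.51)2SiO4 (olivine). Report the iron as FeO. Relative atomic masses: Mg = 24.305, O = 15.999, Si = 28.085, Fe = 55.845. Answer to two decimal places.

M((Mg0.49Fe0.51)2SiO4) = 172.862 g/mol; M(FeO) = 71.844 g/mol.
Moles FeO per formula unit = 1.02 Fe ÷ 1 = 1.0200.
FeO fraction = (1.0200 × 71.844) / 172.862 = 73.281/172.862 = 0.4239.

42.39 wt%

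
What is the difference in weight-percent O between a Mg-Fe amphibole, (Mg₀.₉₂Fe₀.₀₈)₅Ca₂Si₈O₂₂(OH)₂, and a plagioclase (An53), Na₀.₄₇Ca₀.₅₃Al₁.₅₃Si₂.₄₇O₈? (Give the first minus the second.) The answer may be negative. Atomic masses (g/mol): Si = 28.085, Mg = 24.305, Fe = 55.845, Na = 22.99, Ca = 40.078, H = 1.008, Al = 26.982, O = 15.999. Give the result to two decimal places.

-0.74 percentage points

O in (Mg₀.₉₂Fe₀.₀₈)₅Ca₂Si₈O₂₂(OH)₂: molar mass 824.969 g/mol; 24×15.999 = 383.976 g → 46.54 wt%.
O in Na₀.₄₇Ca₀.₅₃Al₁.₅₃Si₂.₄₇O₈: molar mass 270.691 g/mol; 8×15.999 = 127.992 g → 47.28 wt%.
Difference = 46.54 − 47.28 = -0.74 percentage points.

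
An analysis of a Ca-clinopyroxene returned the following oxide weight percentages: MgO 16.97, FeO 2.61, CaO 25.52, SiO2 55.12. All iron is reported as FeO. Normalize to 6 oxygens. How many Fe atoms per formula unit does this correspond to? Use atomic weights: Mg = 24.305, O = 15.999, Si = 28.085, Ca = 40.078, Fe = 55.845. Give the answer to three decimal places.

MgO: 16.97/40.304 = 0.42105 mol → 0.42105 mol Mg, 0.42105 mol O.
FeO: 2.61/71.844 = 0.03633 mol → 0.03633 mol Fe, 0.03633 mol O.
CaO: 25.52/56.077 = 0.45509 mol → 0.45509 mol Ca, 0.45509 mol O.
SiO2: 55.12/60.083 = 0.91740 mol → 0.91740 mol Si, 1.83480 mol O.
Total oxygen = 2.74727 mol. Normalization factor = 6/2.74727 = 2.18399.
Fe per 6 O = 0.03633 × 2.18399 = 0.079.

0.079 Fe apfu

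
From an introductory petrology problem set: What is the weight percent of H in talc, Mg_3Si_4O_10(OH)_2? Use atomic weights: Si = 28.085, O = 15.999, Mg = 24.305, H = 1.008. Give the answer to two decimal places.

Formula mass = 3·24.305 + 4·28.085 + 12·15.999 + 2·1.008 = 379.259 g/mol, of which 2.016 g is H.
So H makes up 2.016/379.259 = 0.0053 of the mass, i.e. 0.53%.

0.53 weight percent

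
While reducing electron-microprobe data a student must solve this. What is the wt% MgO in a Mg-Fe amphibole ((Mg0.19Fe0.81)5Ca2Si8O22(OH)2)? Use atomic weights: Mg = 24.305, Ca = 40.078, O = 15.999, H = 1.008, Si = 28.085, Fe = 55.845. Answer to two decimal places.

4.07 wt%

Formula mass = 940.090 g/mol.
0.95 Mg → 0.9500 mol MgO per formula unit; M(MgO) = 40.304, so MgO mass = 38.289 g.
38.289/940.090 × 100 = 4.07 wt%.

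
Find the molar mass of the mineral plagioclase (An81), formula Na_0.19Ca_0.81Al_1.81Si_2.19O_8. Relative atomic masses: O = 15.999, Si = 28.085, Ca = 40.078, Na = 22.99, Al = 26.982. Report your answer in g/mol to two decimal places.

The formula mass is the sum 0.19·22.99 + 0.81·40.078 + 1.81·26.982 + 2.19·28.085 + 8·15.999.

275.17 g/mol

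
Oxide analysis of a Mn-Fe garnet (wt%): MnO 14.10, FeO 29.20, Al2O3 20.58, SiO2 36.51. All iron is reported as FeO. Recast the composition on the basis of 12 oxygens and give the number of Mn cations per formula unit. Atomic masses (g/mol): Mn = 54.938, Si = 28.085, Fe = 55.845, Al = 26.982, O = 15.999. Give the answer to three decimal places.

0.983 Mn apfu

14.10 wt% MnO ÷ 70.937 g/mol = 0.19877 mol, giving 0.19877 Mn and 0.19877 O.
29.20 wt% FeO ÷ 71.844 g/mol = 0.40644 mol, giving 0.40644 Fe and 0.40644 O.
20.58 wt% Al2O3 ÷ 101.961 g/mol = 0.20184 mol, giving 0.40368 Al and 0.60552 O.
36.51 wt% SiO2 ÷ 60.083 g/mol = 0.60766 mol, giving 0.60766 Si and 1.21532 O.
Oxygen sums to 2.42605; scaling by 12/2.42605 = 4.94631 puts the formula on 12 O.
Mn: 0.19877 × 4.94631 = 0.983 atoms per formula unit.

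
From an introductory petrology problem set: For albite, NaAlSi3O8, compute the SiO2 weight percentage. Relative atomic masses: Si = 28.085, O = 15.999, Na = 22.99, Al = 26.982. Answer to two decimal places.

68.74 wt%

Molar mass of NaAlSi3O8 = 1·22.99 + 1·26.982 + 3·28.085 + 8·15.999 = 262.219 g/mol.
Each formula unit contains 3 Si, equivalent to 3/1 = 3.0000 mol SiO2.
M(SiO2) = 1×28.085 + 2×15.999 = 60.083 g/mol.
Mass of SiO2 per formula unit = 3.0000 × 60.083 = 180.249 g.
SiO2 wt% = 180.249 / 262.219 × 100 = 68.74%.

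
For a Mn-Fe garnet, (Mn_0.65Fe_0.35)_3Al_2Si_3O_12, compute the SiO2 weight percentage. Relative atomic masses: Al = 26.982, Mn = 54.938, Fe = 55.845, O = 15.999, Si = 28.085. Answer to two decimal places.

36.34 wt%

Molar mass of (Mn_0.65Fe_0.35)_3Al_2Si_3O_12 = 1.95·54.938 + 1.05·55.845 + 2·26.982 + 3·28.085 + 12·15.999 = 495.973 g/mol.
Each formula unit contains 3 Si, equivalent to 3/1 = 3.0000 mol SiO2.
M(SiO2) = 1×28.085 + 2×15.999 = 60.083 g/mol.
Mass of SiO2 per formula unit = 3.0000 × 60.083 = 180.249 g.
SiO2 wt% = 180.249 / 495.973 × 100 = 36.34%.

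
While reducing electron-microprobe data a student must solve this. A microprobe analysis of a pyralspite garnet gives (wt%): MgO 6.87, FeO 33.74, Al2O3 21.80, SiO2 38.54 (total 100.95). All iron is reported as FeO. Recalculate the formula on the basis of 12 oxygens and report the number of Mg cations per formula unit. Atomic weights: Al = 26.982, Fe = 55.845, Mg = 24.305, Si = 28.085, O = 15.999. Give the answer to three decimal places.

MgO (M=40.304): mol = 0.17045; Mg = 0.17045, O = 0.17045.
FeO (M=71.844): mol = 0.46963; Fe = 0.46963, O = 0.46963.
Al2O3 (M=101.961): mol = 0.21381; Al = 0.42762, O = 0.64143.
SiO2 (M=60.083): mol = 0.64145; Si = 0.64145, O = 1.28290.
ΣO = 2.56441; factor = 12/ΣO = 4.67944.
Mg apfu = 0.17045 × 4.67944 = 0.798.

0.798 Mg apfu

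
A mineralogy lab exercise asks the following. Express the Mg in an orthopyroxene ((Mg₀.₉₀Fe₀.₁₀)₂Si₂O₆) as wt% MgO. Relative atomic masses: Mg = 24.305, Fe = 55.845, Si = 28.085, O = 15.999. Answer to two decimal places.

M((Mg₀.₉₀Fe₀.₁₀)₂Si₂O₆) = 207.082 g/mol; M(MgO) = 40.304 g/mol.
Moles MgO per formula unit = 1.80 Mg ÷ 1 = 1.8000.
MgO fraction = (1.8000 × 40.304) / 207.082 = 72.547/207.082 = 0.3503.

35.03 wt%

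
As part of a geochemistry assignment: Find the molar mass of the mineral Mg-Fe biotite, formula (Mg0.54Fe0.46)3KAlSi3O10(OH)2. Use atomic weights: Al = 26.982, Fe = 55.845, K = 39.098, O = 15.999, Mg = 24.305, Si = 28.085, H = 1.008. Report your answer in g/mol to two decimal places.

460.78 g/mol

The formula mass is the sum 1.62·24.305 + 1.38·55.845 + 1·39.098 + 1·26.982 + 3·28.085 + 12·15.999 + 2·1.008.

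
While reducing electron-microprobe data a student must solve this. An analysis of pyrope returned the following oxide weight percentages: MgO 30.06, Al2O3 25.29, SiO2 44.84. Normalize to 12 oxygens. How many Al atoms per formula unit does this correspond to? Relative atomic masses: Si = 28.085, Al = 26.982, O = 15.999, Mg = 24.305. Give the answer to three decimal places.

MgO: 30.06/40.304 = 0.74583 mol → 0.74583 mol Mg, 0.74583 mol O.
Al2O3: 25.29/101.961 = 0.24804 mol → 0.49608 mol Al, 0.74412 mol O.
SiO2: 44.84/60.083 = 0.74630 mol → 0.74630 mol Si, 1.49260 mol O.
Total oxygen = 2.98255 mol. Normalization factor = 12/2.98255 = 4.02340.
Al per 12 O = 0.49608 × 4.02340 = 1.996.

1.996 Al apfu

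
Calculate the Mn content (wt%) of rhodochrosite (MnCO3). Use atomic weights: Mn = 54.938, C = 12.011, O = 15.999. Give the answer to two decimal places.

47.79 wt%

M(MnCO3) = 114.946 g/mol.
Mn contributes 1 × 54.938 = 54.938 g per mole.
54.938/114.946 = 0.4779 → 47.79%.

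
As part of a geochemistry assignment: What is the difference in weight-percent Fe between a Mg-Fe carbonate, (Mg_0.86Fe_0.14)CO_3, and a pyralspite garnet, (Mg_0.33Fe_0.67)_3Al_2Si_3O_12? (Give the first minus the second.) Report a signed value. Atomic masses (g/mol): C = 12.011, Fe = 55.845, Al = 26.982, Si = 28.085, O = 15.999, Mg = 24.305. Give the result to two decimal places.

-15.25 percentage points

Fe in (Mg_0.86Fe_0.14)CO_3: molar mass 88.729 g/mol; 0.14×55.845 = 7.818 g → 8.81 wt%.
Fe in (Mg_0.33Fe_0.67)_3Al_2Si_3O_12: molar mass 466.517 g/mol; 2.01×55.845 = 112.248 g → 24.06 wt%.
Difference = 8.81 − 24.06 = -15.25 percentage points.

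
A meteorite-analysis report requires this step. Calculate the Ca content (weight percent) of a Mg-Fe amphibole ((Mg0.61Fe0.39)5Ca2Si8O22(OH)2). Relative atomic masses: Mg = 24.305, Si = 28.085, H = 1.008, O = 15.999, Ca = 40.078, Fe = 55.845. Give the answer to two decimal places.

9.17 weight percent

Molar mass of (Mg0.61Fe0.39)5Ca2Si8O22(OH)2: 3.05·24.305 + 1.95·55.845 + 2·40.078 + 8·28.085 + 24·15.999 + 2·1.008 = 873.856 g/mol.
Mass of Ca per formula unit: 2 × 40.078 = 80.156 g.
Weight fraction Ca = 80.156 / 873.856 = 0.0917.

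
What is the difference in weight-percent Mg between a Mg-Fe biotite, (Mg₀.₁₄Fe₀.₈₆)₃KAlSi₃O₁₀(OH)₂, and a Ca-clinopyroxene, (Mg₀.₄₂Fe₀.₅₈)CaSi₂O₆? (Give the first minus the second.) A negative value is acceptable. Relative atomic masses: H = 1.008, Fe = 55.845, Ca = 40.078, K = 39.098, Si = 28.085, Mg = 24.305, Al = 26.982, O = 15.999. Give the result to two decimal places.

Mg in (Mg₀.₁₄Fe₀.₈₆)₃KAlSi₃O₁₀(OH)₂: molar mass 498.627 g/mol; 0.42×24.305 = 10.208 g → 2.05 wt%.
Mg in (Mg₀.₄₂Fe₀.₅₈)CaSi₂O₆: molar mass 234.840 g/mol; 0.42×24.305 = 10.208 g → 4.35 wt%.
Difference = 2.05 − 4.35 = -2.30 percentage points.

-2.30 percentage points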